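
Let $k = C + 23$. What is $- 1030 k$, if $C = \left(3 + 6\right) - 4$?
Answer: $-28840$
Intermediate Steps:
$C = 5$ ($C = 9 - 4 = 5$)
$k = 28$ ($k = 5 + 23 = 28$)
$- 1030 k = \left(-1030\right) 28 = -28840$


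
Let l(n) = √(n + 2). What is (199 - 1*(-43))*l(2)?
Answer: 484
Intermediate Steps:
l(n) = √(2 + n)
(199 - 1*(-43))*l(2) = (199 - 1*(-43))*√(2 + 2) = (199 + 43)*√4 = 242*2 = 484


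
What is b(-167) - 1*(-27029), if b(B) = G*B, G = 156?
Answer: 977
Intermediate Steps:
b(B) = 156*B
b(-167) - 1*(-27029) = 156*(-167) - 1*(-27029) = -26052 + 27029 = 977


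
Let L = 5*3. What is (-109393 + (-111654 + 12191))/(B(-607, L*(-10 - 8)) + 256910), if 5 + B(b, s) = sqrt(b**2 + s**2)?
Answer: -13414037670/16499934419 + 52214*sqrt(441349)/16499934419 ≈ -0.81087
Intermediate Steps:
L = 15
B(b, s) = -5 + sqrt(b**2 + s**2)
(-109393 + (-111654 + 12191))/(B(-607, L*(-10 - 8)) + 256910) = (-109393 + (-111654 + 12191))/((-5 + sqrt((-607)**2 + (15*(-10 - 8))**2)) + 256910) = (-109393 - 99463)/((-5 + sqrt(368449 + (15*(-18))**2)) + 256910) = -208856/((-5 + sqrt(368449 + (-270)**2)) + 256910) = -208856/((-5 + sqrt(368449 + 72900)) + 256910) = -208856/((-5 + sqrt(441349)) + 256910) = -208856/(256905 + sqrt(441349))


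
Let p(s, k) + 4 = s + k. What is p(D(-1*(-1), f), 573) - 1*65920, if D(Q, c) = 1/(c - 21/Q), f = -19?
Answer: -2614041/40 ≈ -65351.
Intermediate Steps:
p(s, k) = -4 + k + s (p(s, k) = -4 + (s + k) = -4 + (k + s) = -4 + k + s)
p(D(-1*(-1), f), 573) - 1*65920 = (-4 + 573 + (-1*(-1))/(-21 - 1*(-1)*(-19))) - 1*65920 = (-4 + 573 + 1/(-21 + 1*(-19))) - 65920 = (-4 + 573 + 1/(-21 - 19)) - 65920 = (-4 + 573 + 1/(-40)) - 65920 = (-4 + 573 + 1*(-1/40)) - 65920 = (-4 + 573 - 1/40) - 65920 = 22759/40 - 65920 = -2614041/40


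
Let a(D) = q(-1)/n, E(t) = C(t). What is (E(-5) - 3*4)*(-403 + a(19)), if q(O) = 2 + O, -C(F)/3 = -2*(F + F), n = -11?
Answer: 319248/11 ≈ 29023.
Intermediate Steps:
C(F) = 12*F (C(F) = -(-6)*(F + F) = -(-6)*2*F = -(-12)*F = 12*F)
E(t) = 12*t
a(D) = -1/11 (a(D) = (2 - 1)/(-11) = 1*(-1/11) = -1/11)
(E(-5) - 3*4)*(-403 + a(19)) = (12*(-5) - 3*4)*(-403 - 1/11) = (-60 - 12)*(-4434/11) = -72*(-4434/11) = 319248/11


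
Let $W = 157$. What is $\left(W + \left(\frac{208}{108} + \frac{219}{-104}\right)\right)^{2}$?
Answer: $\frac{193909003201}{7884864} \approx 24593.0$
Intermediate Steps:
$\left(W + \left(\frac{208}{108} + \frac{219}{-104}\right)\right)^{2} = \left(157 + \left(\frac{208}{108} + \frac{219}{-104}\right)\right)^{2} = \left(157 + \left(208 \cdot \frac{1}{108} + 219 \left(- \frac{1}{104}\right)\right)\right)^{2} = \left(157 + \left(\frac{52}{27} - \frac{219}{104}\right)\right)^{2} = \left(157 - \frac{505}{2808}\right)^{2} = \left(\frac{440351}{2808}\right)^{2} = \frac{193909003201}{7884864}$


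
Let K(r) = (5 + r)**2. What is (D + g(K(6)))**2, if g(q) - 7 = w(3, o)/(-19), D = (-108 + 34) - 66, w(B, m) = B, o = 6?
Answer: 6400900/361 ≈ 17731.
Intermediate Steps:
D = -140 (D = -74 - 66 = -140)
g(q) = 130/19 (g(q) = 7 + 3/(-19) = 7 + 3*(-1/19) = 7 - 3/19 = 130/19)
(D + g(K(6)))**2 = (-140 + 130/19)**2 = (-2530/19)**2 = 6400900/361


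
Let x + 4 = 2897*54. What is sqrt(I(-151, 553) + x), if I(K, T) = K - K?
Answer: sqrt(156434) ≈ 395.52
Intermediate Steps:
I(K, T) = 0
x = 156434 (x = -4 + 2897*54 = -4 + 156438 = 156434)
sqrt(I(-151, 553) + x) = sqrt(0 + 156434) = sqrt(156434)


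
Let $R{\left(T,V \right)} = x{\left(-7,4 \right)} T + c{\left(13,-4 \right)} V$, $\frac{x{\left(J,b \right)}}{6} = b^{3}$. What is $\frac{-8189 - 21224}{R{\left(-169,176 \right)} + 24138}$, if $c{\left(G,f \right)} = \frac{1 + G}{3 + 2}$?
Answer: $\frac{147065}{201326} \approx 0.73048$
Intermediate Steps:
$x{\left(J,b \right)} = 6 b^{3}$
$c{\left(G,f \right)} = \frac{1}{5} + \frac{G}{5}$ ($c{\left(G,f \right)} = \frac{1 + G}{5} = \left(1 + G\right) \frac{1}{5} = \frac{1}{5} + \frac{G}{5}$)
$R{\left(T,V \right)} = 384 T + \frac{14 V}{5}$ ($R{\left(T,V \right)} = 6 \cdot 4^{3} T + \left(\frac{1}{5} + \frac{1}{5} \cdot 13\right) V = 6 \cdot 64 T + \left(\frac{1}{5} + \frac{13}{5}\right) V = 384 T + \frac{14 V}{5}$)
$\frac{-8189 - 21224}{R{\left(-169,176 \right)} + 24138} = \frac{-8189 - 21224}{\left(384 \left(-169\right) + \frac{14}{5} \cdot 176\right) + 24138} = - \frac{29413}{\left(-64896 + \frac{2464}{5}\right) + 24138} = - \frac{29413}{- \frac{322016}{5} + 24138} = - \frac{29413}{- \frac{201326}{5}} = \left(-29413\right) \left(- \frac{5}{201326}\right) = \frac{147065}{201326}$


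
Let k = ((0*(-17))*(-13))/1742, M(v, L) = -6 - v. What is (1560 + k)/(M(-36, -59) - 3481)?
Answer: -1560/3451 ≈ -0.45204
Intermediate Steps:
k = 0 (k = (0*(-13))*(1/1742) = 0*(1/1742) = 0)
(1560 + k)/(M(-36, -59) - 3481) = (1560 + 0)/((-6 - 1*(-36)) - 3481) = 1560/((-6 + 36) - 3481) = 1560/(30 - 3481) = 1560/(-3451) = 1560*(-1/3451) = -1560/3451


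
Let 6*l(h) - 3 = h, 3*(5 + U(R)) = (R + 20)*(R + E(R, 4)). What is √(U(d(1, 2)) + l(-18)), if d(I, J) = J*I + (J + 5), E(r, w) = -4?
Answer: 7*√30/6 ≈ 6.3901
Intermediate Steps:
d(I, J) = 5 + J + I*J (d(I, J) = I*J + (5 + J) = 5 + J + I*J)
U(R) = -5 + (-4 + R)*(20 + R)/3 (U(R) = -5 + ((R + 20)*(R - 4))/3 = -5 + ((20 + R)*(-4 + R))/3 = -5 + ((-4 + R)*(20 + R))/3 = -5 + (-4 + R)*(20 + R)/3)
l(h) = ½ + h/6
√(U(d(1, 2)) + l(-18)) = √((-95/3 + (5 + 2 + 1*2)²/3 + 16*(5 + 2 + 1*2)/3) + (½ + (⅙)*(-18))) = √((-95/3 + (5 + 2 + 2)²/3 + 16*(5 + 2 + 2)/3) + (½ - 3)) = √((-95/3 + (⅓)*9² + (16/3)*9) - 5/2) = √((-95/3 + (⅓)*81 + 48) - 5/2) = √((-95/3 + 27 + 48) - 5/2) = √(130/3 - 5/2) = √(245/6) = 7*√30/6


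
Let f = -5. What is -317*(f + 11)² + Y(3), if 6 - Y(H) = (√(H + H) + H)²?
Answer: -11421 - 6*√6 ≈ -11436.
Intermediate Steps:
Y(H) = 6 - (H + √2*√H)² (Y(H) = 6 - (√(H + H) + H)² = 6 - (√(2*H) + H)² = 6 - (√2*√H + H)² = 6 - (H + √2*√H)²)
-317*(f + 11)² + Y(3) = -317*(-5 + 11)² + (6 - (3 + √2*√3)²) = -317*6² + (6 - (3 + √6)²) = -317*36 + (6 - (3 + √6)²) = -11412 + (6 - (3 + √6)²) = -11406 - (3 + √6)²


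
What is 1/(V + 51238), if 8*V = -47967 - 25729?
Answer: 1/42026 ≈ 2.3795e-5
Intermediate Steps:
V = -9212 (V = (-47967 - 25729)/8 = (1/8)*(-73696) = -9212)
1/(V + 51238) = 1/(-9212 + 51238) = 1/42026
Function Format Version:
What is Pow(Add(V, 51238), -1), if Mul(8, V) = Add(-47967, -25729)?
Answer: Rational(1, 42026) ≈ 2.3795e-5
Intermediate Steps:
V = -9212 (V = Mul(Rational(1, 8), Add(-47967, -25729)) = Mul(Rational(1, 8), -73696) = -9212)
Pow(Add(V, 51238), -1) = Pow(Add(-9212, 51238), -1) = Pow(42026, -1) = Rational(1, 42026)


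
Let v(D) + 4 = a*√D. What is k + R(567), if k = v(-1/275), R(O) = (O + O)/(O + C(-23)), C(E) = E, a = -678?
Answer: -521/272 - 678*I*√11/55 ≈ -1.9154 - 40.885*I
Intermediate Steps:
R(O) = 2*O/(-23 + O) (R(O) = (O + O)/(O - 23) = (2*O)/(-23 + O) = 2*O/(-23 + O))
v(D) = -4 - 678*√D
k = -4 - 678*I*√11/55 ≈ -4.0 - 40.885*I
k + R(567) = (-4 - 678*I*√11/55) + 2*567/(-23 + 567) = (-4 - 678*I*√11/55) + 2*567/544 = (-4 - 678*I*√11/55) + 2*567*(1/544) = (-4 - 678*I*√11/55) + 567/272 = -521/272 - 678*I*√11/55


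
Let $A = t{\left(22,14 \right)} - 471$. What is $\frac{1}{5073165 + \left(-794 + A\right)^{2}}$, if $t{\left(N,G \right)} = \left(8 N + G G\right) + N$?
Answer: $\frac{1}{5831806} \approx 1.7147 \cdot 10^{-7}$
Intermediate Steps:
$t{\left(N,G \right)} = G^{2} + 9 N$ ($t{\left(N,G \right)} = \left(8 N + G^{2}\right) + N = \left(G^{2} + 8 N\right) + N = G^{2} + 9 N$)
$A = -77$ ($A = \left(14^{2} + 9 \cdot 22\right) - 471 = \left(196 + 198\right) - 471 = 394 - 471 = -77$)
$\frac{1}{5073165 + \left(-794 + A\right)^{2}} = \frac{1}{5073165 + \left(-794 - 77\right)^{2}} = \frac{1}{5073165 + \left(-871\right)^{2}} = \frac{1}{5073165 + 758641} = \frac{1}{5831806}$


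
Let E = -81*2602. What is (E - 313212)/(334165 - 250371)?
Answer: -261987/41897 ≈ -6.2531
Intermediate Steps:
E = -210762
(E - 313212)/(334165 - 250371) = (-210762 - 313212)/(334165 - 250371) = -523974/83794 = -523974*1/83794 = -261987/41897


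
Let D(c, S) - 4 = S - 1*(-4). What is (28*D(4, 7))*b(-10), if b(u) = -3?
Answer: -1260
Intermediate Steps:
D(c, S) = 8 + S (D(c, S) = 4 + (S - 1*(-4)) = 4 + (S + 4) = 4 + (4 + S) = 8 + S)
(28*D(4, 7))*b(-10) = (28*(8 + 7))*(-3) = (28*15)*(-3) = 420*(-3) = -1260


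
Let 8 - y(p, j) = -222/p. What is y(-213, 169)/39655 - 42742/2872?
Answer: -60169447971/4043065180 ≈ -14.882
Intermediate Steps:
y(p, j) = 8 + 222/p (y(p, j) = 8 - (-222)/p = 8 + 222/p)
y(-213, 169)/39655 - 42742/2872 = (8 + 222/(-213))/39655 - 42742/2872 = (8 + 222*(-1/213))*(1/39655) - 42742*1/2872 = (8 - 74/71)*(1/39655) - 21371/1436 = (494/71)*(1/39655) - 21371/1436 = 494/2815505 - 21371/1436 = -60169447971/4043065180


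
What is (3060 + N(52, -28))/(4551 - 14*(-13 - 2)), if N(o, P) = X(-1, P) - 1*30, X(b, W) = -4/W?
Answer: 21211/33327 ≈ 0.63645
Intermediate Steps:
N(o, P) = -30 - 4/P (N(o, P) = -4/P - 1*30 = -4/P - 30 = -30 - 4/P)
(3060 + N(52, -28))/(4551 - 14*(-13 - 2)) = (3060 + (-30 - 4/(-28)))/(4551 - 14*(-13 - 2)) = (3060 + (-30 - 4*(-1/28)))/(4551 - 14*(-15)) = (3060 + (-30 + ⅐))/(4551 + 210) = (3060 - 209/7)/4761 = (21211/7)*(1/4761) = 21211/33327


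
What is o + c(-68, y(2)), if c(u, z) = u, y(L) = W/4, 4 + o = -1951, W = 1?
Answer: -2023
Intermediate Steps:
o = -1955 (o = -4 - 1951 = -1955)
y(L) = ¼ (y(L) = 1/4 = 1*(¼) = ¼)
o + c(-68, y(2)) = -1955 - 68 = -2023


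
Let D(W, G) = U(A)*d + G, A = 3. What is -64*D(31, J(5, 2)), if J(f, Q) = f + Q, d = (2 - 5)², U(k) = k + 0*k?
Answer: -2176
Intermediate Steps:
U(k) = k (U(k) = k + 0 = k)
d = 9 (d = (-3)² = 9)
J(f, Q) = Q + f
D(W, G) = 27 + G (D(W, G) = 3*9 + G = 27 + G)
-64*D(31, J(5, 2)) = -64*(27 + (2 + 5)) = -64*(27 + 7) = -64*34 = -2176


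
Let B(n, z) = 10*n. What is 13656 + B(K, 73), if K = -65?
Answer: 13006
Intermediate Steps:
13656 + B(K, 73) = 13656 + 10*(-65) = 13656 - 650 = 13006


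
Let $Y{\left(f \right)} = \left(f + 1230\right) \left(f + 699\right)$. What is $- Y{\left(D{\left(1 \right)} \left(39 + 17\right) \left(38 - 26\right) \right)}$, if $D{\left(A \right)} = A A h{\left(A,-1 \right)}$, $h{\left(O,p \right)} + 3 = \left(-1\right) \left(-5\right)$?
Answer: $-5258682$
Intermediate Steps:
$h{\left(O,p \right)} = 2$ ($h{\left(O,p \right)} = -3 - -5 = -3 + 5 = 2$)
$D{\left(A \right)} = 2 A^{2}$ ($D{\left(A \right)} = A A 2 = A^{2} \cdot 2 = 2 A^{2}$)
$Y{\left(f \right)} = \left(699 + f\right) \left(1230 + f\right)$ ($Y{\left(f \right)} = \left(1230 + f\right) \left(699 + f\right) = \left(699 + f\right) \left(1230 + f\right)$)
$- Y{\left(D{\left(1 \right)} \left(39 + 17\right) \left(38 - 26\right) \right)} = - (859770 + \left(2 \cdot 1^{2} \left(39 + 17\right) \left(38 - 26\right)\right)^{2} + 1929 \cdot 2 \cdot 1^{2} \left(39 + 17\right) \left(38 - 26\right)) = - (859770 + \left(2 \cdot 1 \cdot 56 \cdot 12\right)^{2} + 1929 \cdot 2 \cdot 1 \cdot 56 \cdot 12) = - (859770 + \left(2 \cdot 672\right)^{2} + 1929 \cdot 2 \cdot 672) = - (859770 + 1344^{2} + 1929 \cdot 1344) = - (859770 + 1806336 + 2592576) = \left(-1\right) 5258682 = -5258682$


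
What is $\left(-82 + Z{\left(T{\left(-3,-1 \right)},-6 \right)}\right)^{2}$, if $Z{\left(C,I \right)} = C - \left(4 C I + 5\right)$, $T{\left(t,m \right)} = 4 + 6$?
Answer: $26569$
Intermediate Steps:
$T{\left(t,m \right)} = 10$
$Z{\left(C,I \right)} = -5 + C - 4 C I$ ($Z{\left(C,I \right)} = C - \left(4 C I + 5\right) = C - \left(5 + 4 C I\right) = -5 + C - 4 C I$)
$\left(-82 + Z{\left(T{\left(-3,-1 \right)},-6 \right)}\right)^{2} = \left(-82 - \left(-5 - 240\right)\right)^{2} = \left(-82 + \left(-5 + 10 + 240\right)\right)^{2} = \left(-82 + 245\right)^{2} = 163^{2} = 26569$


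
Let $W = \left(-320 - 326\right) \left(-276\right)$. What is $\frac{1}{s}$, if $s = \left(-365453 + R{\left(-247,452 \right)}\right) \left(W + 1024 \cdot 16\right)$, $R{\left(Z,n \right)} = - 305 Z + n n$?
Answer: $- \frac{1}{16706269520} \approx -5.9858 \cdot 10^{-11}$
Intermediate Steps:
$R{\left(Z,n \right)} = n^{2} - 305 Z$ ($R{\left(Z,n \right)} = - 305 Z + n^{2} = n^{2} - 305 Z$)
$W = 178296$ ($W = \left(-646\right) \left(-276\right) = 178296$)
$s = -16706269520$ ($s = \left(-365453 - \left(-75335 - 452^{2}\right)\right) \left(178296 + 1024 \cdot 16\right) = \left(-365453 + \left(204304 + 75335\right)\right) \left(178296 + 16384\right) = \left(-365453 + 279639\right) 194680 = \left(-85814\right) 194680 = -16706269520$)
$\frac{1}{s} = \frac{1}{-16706269520} = - \frac{1}{16706269520}$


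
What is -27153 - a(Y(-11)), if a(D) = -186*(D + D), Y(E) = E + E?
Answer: -35337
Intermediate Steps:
Y(E) = 2*E
a(D) = -372*D
-27153 - a(Y(-11)) = -27153 - (-372)*2*(-11) = -27153 - (-372)*(-22) = -27153 - 1*8184 = -27153 - 8184 = -35337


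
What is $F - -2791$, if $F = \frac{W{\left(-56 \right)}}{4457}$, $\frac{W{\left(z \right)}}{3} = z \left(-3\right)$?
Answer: $\frac{12439991}{4457} \approx 2791.1$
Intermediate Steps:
$W{\left(z \right)} = - 9 z$ ($W{\left(z \right)} = 3 z \left(-3\right) = 3 \left(- 3 z\right) = - 9 z$)
$F = \frac{504}{4457}$ ($F = \frac{\left(-9\right) \left(-56\right)}{4457} = 504 \cdot \frac{1}{4457} = \frac{504}{4457} \approx 0.11308$)
$F - -2791 = \frac{504}{4457} - -2791 = \frac{504}{4457} + 2791 = \frac{12439991}{4457}$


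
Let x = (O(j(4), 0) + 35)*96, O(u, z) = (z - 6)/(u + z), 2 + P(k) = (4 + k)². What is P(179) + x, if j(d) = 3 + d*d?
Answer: 699517/19 ≈ 36817.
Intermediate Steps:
P(k) = -2 + (4 + k)²
j(d) = 3 + d²
O(u, z) = (-6 + z)/(u + z)
x = 63264/19 (x = ((-6 + 0)/((3 + 4²) + 0) + 35)*96 = (-6/((3 + 16) + 0) + 35)*96 = (-6/(19 + 0) + 35)*96 = (-6/19 + 35)*96 = (659/19)*96 = 63264/19 ≈ 3329.7)
P(179) + x = (-2 + (4 + 179)²) + 63264/19 = (-2 + 183²) + 63264/19 = (-2 + 33489) + 63264/19 = 33487 + 63264/19 = 699517/19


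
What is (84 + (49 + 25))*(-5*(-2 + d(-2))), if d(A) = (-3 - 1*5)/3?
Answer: 11060/3 ≈ 3686.7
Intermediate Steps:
d(A) = -8/3 (d(A) = (-3 - 5)*(⅓) = -8*⅓ = -8/3)
(84 + (49 + 25))*(-5*(-2 + d(-2))) = (84 + (49 + 25))*(-5*(-2 - 8/3)) = (84 + 74)*(-5*(-14/3)) = 158*(70/3) = 11060/3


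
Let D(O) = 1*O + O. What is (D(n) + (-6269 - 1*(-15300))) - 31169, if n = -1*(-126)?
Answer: -21886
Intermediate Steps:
n = 126
D(O) = 2*O (D(O) = O + O = 2*O)
(D(n) + (-6269 - 1*(-15300))) - 31169 = (2*126 + (-6269 - 1*(-15300))) - 31169 = (252 + (-6269 + 15300)) - 31169 = (252 + 9031) - 31169 = 9283 - 31169 = -21886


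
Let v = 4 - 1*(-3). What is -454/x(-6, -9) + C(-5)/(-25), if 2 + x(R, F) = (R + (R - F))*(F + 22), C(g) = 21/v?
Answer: 11227/1025 ≈ 10.953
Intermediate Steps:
v = 7 (v = 4 + 3 = 7)
C(g) = 3 (C(g) = 21/7 = 21*(1/7) = 3)
x(R, F) = -2 + (22 + F)*(-F + 2*R) (x(R, F) = -2 + (R + (R - F))*(F + 22) = -2 + (-F + 2*R)*(22 + F) = -2 + (22 + F)*(-F + 2*R))
-454/x(-6, -9) + C(-5)/(-25) = -454/(-2 - 1*(-9)**2 - 22*(-9) + 44*(-6) + 2*(-9)*(-6)) + 3/(-25) = -454/(-2 - 1*81 + 198 - 264 + 108) + 3*(-1/25) = -454/(-2 - 81 + 198 - 264 + 108) - 3/25 = -454/(-41) - 3/25 = -454*(-1/41) - 3/25 = 454/41 - 3/25 = 11227/1025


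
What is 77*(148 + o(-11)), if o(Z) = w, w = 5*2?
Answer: 12166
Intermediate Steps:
w = 10
o(Z) = 10
77*(148 + o(-11)) = 77*(148 + 10) = 77*158 = 12166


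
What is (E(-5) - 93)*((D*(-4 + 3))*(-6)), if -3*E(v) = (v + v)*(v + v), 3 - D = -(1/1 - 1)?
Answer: -2274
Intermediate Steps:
D = 3 (D = 3 - (-1)*(1/1 - 1) = 3 - (-1)*(1 - 1) = 3 - (-1)*0 = 3 - 1*0 = 3 + 0 = 3)
E(v) = -4*v²/3 (E(v) = -(v + v)*(v + v)/3 = -2*v*2*v/3 = -4*v²/3)
(E(-5) - 93)*((D*(-4 + 3))*(-6)) = (-4/3*(-5)² - 93)*((3*(-4 + 3))*(-6)) = (-4/3*25 - 93)*((3*(-1))*(-6)) = (-100/3 - 93)*(-3*(-6)) = -379/3*18 = -2274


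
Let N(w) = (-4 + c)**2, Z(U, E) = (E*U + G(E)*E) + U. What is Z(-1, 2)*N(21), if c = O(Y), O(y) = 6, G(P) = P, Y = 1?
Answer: 4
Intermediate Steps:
c = 6
Z(U, E) = U + E**2 + E*U (Z(U, E) = (E*U + E*E) + U = (E*U + E**2) + U = (E**2 + E*U) + U = U + E**2 + E*U)
N(w) = 4 (N(w) = (-4 + 6)**2 = 2**2 = 4)
Z(-1, 2)*N(21) = (-1 + 2**2 + 2*(-1))*4 = (-1 + 4 - 2)*4 = 1*4 = 4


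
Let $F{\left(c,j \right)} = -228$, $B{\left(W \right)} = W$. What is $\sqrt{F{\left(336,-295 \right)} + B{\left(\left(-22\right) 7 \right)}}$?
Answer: $i \sqrt{382} \approx 19.545 i$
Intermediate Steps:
$\sqrt{F{\left(336,-295 \right)} + B{\left(\left(-22\right) 7 \right)}} = \sqrt{-228 - 154} = \sqrt{-382} = i \sqrt{382}$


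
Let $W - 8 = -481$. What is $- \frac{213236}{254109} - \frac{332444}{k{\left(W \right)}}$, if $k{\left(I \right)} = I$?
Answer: $\frac{84376151768}{120193557} \approx 702.0$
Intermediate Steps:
$W = -473$ ($W = 8 - 481 = -473$)
$- \frac{213236}{254109} - \frac{332444}{k{\left(W \right)}} = - \frac{213236}{254109} - \frac{332444}{-473} = \left(-213236\right) \frac{1}{254109} - - \frac{332444}{473} = - \frac{213236}{254109} + \frac{332444}{473} = \frac{84376151768}{120193557}$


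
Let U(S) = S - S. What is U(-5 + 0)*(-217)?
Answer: 0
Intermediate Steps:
U(S) = 0
U(-5 + 0)*(-217) = 0*(-217) = 0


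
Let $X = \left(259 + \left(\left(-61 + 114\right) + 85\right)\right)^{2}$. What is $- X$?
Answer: $-157609$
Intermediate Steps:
$X = 157609$ ($X = \left(259 + \left(53 + 85\right)\right)^{2} = \left(259 + 138\right)^{2} = 397^{2} = 157609$)
$- X = \left(-1\right) 157609 = -157609$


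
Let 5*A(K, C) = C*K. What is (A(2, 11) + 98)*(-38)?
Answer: -19456/5 ≈ -3891.2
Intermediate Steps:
A(K, C) = C*K/5 (A(K, C) = (C*K)/5 = C*K/5)
(A(2, 11) + 98)*(-38) = ((⅕)*11*2 + 98)*(-38) = (22/5 + 98)*(-38) = (512/5)*(-38) = -19456/5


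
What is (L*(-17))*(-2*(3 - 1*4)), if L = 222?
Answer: -7548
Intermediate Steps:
(L*(-17))*(-2*(3 - 1*4)) = (222*(-17))*(-2*(3 - 1*4)) = -(-7548)*(3 - 4) = -(-7548)*(-1) = -3774*2 = -7548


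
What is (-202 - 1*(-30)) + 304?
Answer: 132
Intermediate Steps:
(-202 - 1*(-30)) + 304 = (-202 + 30) + 304 = -172 + 304 = 132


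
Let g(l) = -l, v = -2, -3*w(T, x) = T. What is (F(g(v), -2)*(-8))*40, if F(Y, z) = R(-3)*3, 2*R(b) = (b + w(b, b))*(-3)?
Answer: -2880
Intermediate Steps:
w(T, x) = -T/3
R(b) = -b (R(b) = ((b - b/3)*(-3))/2 = ((2*b/3)*(-3))/2 = (-2*b)/2 = -b)
F(Y, z) = 9 (F(Y, z) = -1*(-3)*3 = 3*3 = 9)
(F(g(v), -2)*(-8))*40 = (9*(-8))*40 = -72*40 = -2880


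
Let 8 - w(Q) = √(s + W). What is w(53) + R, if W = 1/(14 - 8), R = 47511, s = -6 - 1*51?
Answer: 47519 - I*√2046/6 ≈ 47519.0 - 7.5388*I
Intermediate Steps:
s = -57 (s = -6 - 51 = -57)
W = ⅙ (W = 1/6 = ⅙ ≈ 0.16667)
w(Q) = 8 - I*√2046/6 (w(Q) = 8 - √(-57 + ⅙) = 8 - √(-341/6) = 8 - I*√2046/6)
w(53) + R = (8 - I*√2046/6) + 47511 = 47519 - I*√2046/6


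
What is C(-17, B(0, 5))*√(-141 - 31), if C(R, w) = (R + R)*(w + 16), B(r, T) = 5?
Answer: -1428*I*√43 ≈ -9364.0*I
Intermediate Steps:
C(R, w) = 2*R*(16 + w) (C(R, w) = (2*R)*(16 + w) = 2*R*(16 + w))
C(-17, B(0, 5))*√(-141 - 31) = (2*(-17)*(16 + 5))*√(-141 - 31) = (2*(-17)*21)*√(-172) = -1428*I*√43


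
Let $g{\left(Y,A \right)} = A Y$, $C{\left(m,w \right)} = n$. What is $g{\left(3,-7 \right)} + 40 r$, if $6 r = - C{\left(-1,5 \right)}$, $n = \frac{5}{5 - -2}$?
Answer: $- \frac{541}{21} \approx -25.762$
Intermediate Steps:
$n = \frac{5}{7}$ ($n = \frac{5}{5 + 2} = \frac{5}{7} \approx 0.71429$)
$C{\left(m,w \right)} = \frac{5}{7}$
$r = - \frac{5}{42}$ ($r = \frac{\left(-1\right) \frac{5}{7}}{6} = \frac{1}{6} \left(- \frac{5}{7}\right) = - \frac{5}{42} \approx -0.11905$)
$g{\left(3,-7 \right)} + 40 r = \left(-7\right) 3 + 40 \left(- \frac{5}{42}\right) = -21 - \frac{100}{21} = - \frac{541}{21}$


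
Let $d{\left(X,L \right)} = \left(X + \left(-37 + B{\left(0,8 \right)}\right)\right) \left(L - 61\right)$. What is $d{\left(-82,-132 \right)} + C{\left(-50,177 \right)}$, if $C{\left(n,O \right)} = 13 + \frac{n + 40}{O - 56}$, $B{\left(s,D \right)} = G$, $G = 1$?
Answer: $\frac{2757217}{121} \approx 22787.0$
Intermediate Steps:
$B{\left(s,D \right)} = 1$
$C{\left(n,O \right)} = 13 + \frac{40 + n}{-56 + O}$
$d{\left(X,L \right)} = \left(-61 + L\right) \left(-36 + X\right)$ ($d{\left(X,L \right)} = \left(X + \left(-37 + 1\right)\right) \left(L - 61\right) = \left(X - 36\right) \left(-61 + L\right) = \left(-36 + X\right) \left(-61 + L\right) = \left(-61 + L\right) \left(-36 + X\right)$)
$d{\left(-82,-132 \right)} + C{\left(-50,177 \right)} = \left(2196 - -5002 - -4752 - -10824\right) + \frac{-688 - 50 + 13 \cdot 177}{-56 + 177} = \left(2196 + 5002 + 4752 + 10824\right) + \frac{-688 - 50 + 2301}{121} = 22774 + \frac{1}{121} \cdot 1563 = 22774 + \frac{1563}{121} = \frac{2757217}{121}$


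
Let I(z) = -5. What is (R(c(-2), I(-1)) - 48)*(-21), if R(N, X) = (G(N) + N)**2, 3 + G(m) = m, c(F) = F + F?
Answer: -1533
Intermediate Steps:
c(F) = 2*F
G(m) = -3 + m
R(N, X) = (-3 + 2*N)**2 (R(N, X) = ((-3 + N) + N)**2 = (-3 + 2*N)**2)
(R(c(-2), I(-1)) - 48)*(-21) = ((-3 + 2*(2*(-2)))**2 - 48)*(-21) = ((-3 + 2*(-4))**2 - 48)*(-21) = ((-3 - 8)**2 - 48)*(-21) = ((-11)**2 - 48)*(-21) = (121 - 48)*(-21) = 73*(-21) = -1533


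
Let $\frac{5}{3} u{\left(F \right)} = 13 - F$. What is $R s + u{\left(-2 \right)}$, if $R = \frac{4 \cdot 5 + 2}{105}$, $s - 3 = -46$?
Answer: $- \frac{1}{105} \approx -0.0095238$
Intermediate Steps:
$s = -43$ ($s = 3 - 46 = -43$)
$R = \frac{22}{105}$ ($R = \left(20 + 2\right) \frac{1}{105} = 22 \cdot \frac{1}{105} = \frac{22}{105} \approx 0.20952$)
$u{\left(F \right)} = \frac{39}{5} - \frac{3 F}{5}$ ($u{\left(F \right)} = \frac{3 \left(13 - F\right)}{5} = \frac{39}{5} - \frac{3 F}{5}$)
$R s + u{\left(-2 \right)} = \frac{22}{105} \left(-43\right) + \left(\frac{39}{5} - - \frac{6}{5}\right) = - \frac{946}{105} + \left(\frac{39}{5} + \frac{6}{5}\right) = - \frac{946}{105} + 9 = - \frac{1}{105}$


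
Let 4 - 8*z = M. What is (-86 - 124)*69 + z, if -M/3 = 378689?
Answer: 1020151/8 ≈ 1.2752e+5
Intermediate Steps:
M = -1136067 (M = -3*378689 = -1136067)
z = 1136071/8 (z = 1/2 - 1/8*(-1136067) = 1/2 + 1136067/8 = 1136071/8 ≈ 1.4201e+5)
(-86 - 124)*69 + z = (-86 - 124)*69 + 1136071/8 = -210*69 + 1136071/8 = -14490 + 1136071/8 = 1020151/8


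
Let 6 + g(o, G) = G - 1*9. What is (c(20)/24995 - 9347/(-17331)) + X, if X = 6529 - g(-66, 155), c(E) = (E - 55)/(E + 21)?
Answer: 22696566387337/3552144429 ≈ 6389.5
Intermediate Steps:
g(o, G) = -15 + G (g(o, G) = -6 + (G - 1*9) = -6 + (G - 9) = -6 + (-9 + G) = -15 + G)
c(E) = (-55 + E)/(21 + E)
X = 6389 (X = 6529 - (-15 + 155) = 6529 - 1*140 = 6529 - 140 = 6389)
(c(20)/24995 - 9347/(-17331)) + X = (((-55 + 20)/(21 + 20))/24995 - 9347/(-17331)) + 6389 = ((-35/41)*(1/24995) - 9347*(-1/17331)) + 6389 = (((1/41)*(-35))*(1/24995) + 9347/17331) + 6389 = (-35/41*1/24995 + 9347/17331) + 6389 = (-7/204959 + 9347/17331) + 6389 = 1915630456/3552144429 + 6389 = 22696566387337/3552144429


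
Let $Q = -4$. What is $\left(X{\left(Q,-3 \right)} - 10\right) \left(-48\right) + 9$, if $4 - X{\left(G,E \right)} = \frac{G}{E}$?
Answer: $361$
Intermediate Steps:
$X{\left(G,E \right)} = 4 - \frac{G}{E}$
$\left(X{\left(Q,-3 \right)} - 10\right) \left(-48\right) + 9 = \left(\left(4 - - \frac{4}{-3}\right) - 10\right) \left(-48\right) + 9 = \left(\left(4 - \left(-4\right) \left(- \frac{1}{3}\right)\right) - 10\right) \left(-48\right) + 9 = \left(\left(4 - \frac{4}{3}\right) - 10\right) \left(-48\right) + 9 = \left(\frac{8}{3} - 10\right) \left(-48\right) + 9 = \left(- \frac{22}{3}\right) \left(-48\right) + 9 = 352 + 9 = 361$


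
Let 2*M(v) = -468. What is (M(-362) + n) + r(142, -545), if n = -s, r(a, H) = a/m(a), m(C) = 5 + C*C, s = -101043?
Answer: 2033216863/20169 ≈ 1.0081e+5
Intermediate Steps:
m(C) = 5 + C²
r(a, H) = a/(5 + a²)
n = 101043 (n = -1*(-101043) = 101043)
M(v) = -234 (M(v) = (½)*(-468) = -234)
(M(-362) + n) + r(142, -545) = (-234 + 101043) + 142/(5 + 142²) = 100809 + 142/(5 + 20164) = 100809 + 142/20169 = 2033216863/20169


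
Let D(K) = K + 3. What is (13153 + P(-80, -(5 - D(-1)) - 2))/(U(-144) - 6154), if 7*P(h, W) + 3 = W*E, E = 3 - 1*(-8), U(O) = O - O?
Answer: -92013/43078 ≈ -2.1360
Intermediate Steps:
D(K) = 3 + K
U(O) = 0
E = 11 (E = 3 + 8 = 11)
P(h, W) = -3/7 + 11*W/7 (P(h, W) = -3/7 + (W*11)/7 = -3/7 + (11*W)/7 = -3/7 + 11*W/7)
(13153 + P(-80, -(5 - D(-1)) - 2))/(U(-144) - 6154) = (13153 + (-3/7 + 11*(-(5 - (3 - 1)) - 2)/7))/(0 - 6154) = (13153 + (-3/7 + 11*(-(5 - 1*2) - 2)/7))/(-6154) = (13153 + (-3/7 + 11*(-(5 - 2) - 2)/7))*(-1/6154) = (13153 + (-3/7 + 11*(-1*3 - 2)/7))*(-1/6154) = (13153 + (-3/7 + 11*(-3 - 2)/7))*(-1/6154) = (13153 + (-3/7 + (11/7)*(-5)))*(-1/6154) = (13153 + (-3/7 - 55/7))*(-1/6154) = (13153 - 58/7)*(-1/6154) = (92013/7)*(-1/6154) = -92013/43078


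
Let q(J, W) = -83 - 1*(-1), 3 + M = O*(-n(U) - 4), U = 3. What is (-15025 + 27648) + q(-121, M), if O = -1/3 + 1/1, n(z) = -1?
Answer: 12541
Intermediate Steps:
O = 2/3 (O = -1*1/3 + 1*1 = -1/3 + 1 = 2/3 ≈ 0.66667)
M = -5 (M = -3 + 2*(-1*(-1) - 4)/3 = -3 + 2*(1 - 4)/3 = -3 + (2/3)*(-3) = -3 - 2 = -5)
q(J, W) = -82 (q(J, W) = -83 + 1 = -82)
(-15025 + 27648) + q(-121, M) = (-15025 + 27648) - 82 = 12623 - 82 = 12541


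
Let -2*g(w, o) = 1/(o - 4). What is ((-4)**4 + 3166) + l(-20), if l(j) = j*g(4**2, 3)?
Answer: 3412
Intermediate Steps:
g(w, o) = -1/(2*(-4 + o)) (g(w, o) = -1/(2*(o - 4)) = -1/(2*(-4 + o)))
l(j) = j/2 (l(j) = j*(-1/(-8 + 2*3)) = j*(-1/(-8 + 6)) = j*(-1/(-2)) = j*(-1*(-1/2)) = j*(1/2) = j/2)
((-4)**4 + 3166) + l(-20) = ((-4)**4 + 3166) + (1/2)*(-20) = (256 + 3166) - 10 = 3422 - 10 = 3412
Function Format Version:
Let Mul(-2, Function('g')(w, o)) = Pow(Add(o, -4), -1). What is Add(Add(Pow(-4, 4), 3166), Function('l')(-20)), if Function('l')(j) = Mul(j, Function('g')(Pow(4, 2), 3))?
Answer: 3412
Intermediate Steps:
Function('g')(w, o) = Mul(Rational(-1, 2), Pow(Add(-4, o), -1)) (Function('g')(w, o) = Mul(Rational(-1, 2), Pow(Add(o, -4), -1)) = Mul(Rational(-1, 2), Pow(Add(-4, o), -1)))
Function('l')(j) = Mul(Rational(1, 2), j) (Function('l')(j) = Mul(j, Mul(-1, Pow(Add(-8, Mul(2, 3)), -1))) = Mul(j, Mul(-1, Pow(Add(-8, 6), -1))) = Mul(j, Mul(-1, Pow(-2, -1))) = Mul(j, Mul(-1, Rational(-1, 2))) = Mul(j, Rational(1, 2)) = Mul(Rational(1, 2), j))
Add(Add(Pow(-4, 4), 3166), Function('l')(-20)) = Add(Add(Pow(-4, 4), 3166), Mul(Rational(1, 2), -20)) = Add(Add(256, 3166), -10) = Add(3422, -10) = 3412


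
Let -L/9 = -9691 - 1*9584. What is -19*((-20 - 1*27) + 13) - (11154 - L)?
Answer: 162967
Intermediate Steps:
L = 173475 (L = -9*(-9691 - 1*9584) = -9*(-9691 - 9584) = -9*(-19275) = 173475)
-19*((-20 - 1*27) + 13) - (11154 - L) = -19*((-20 - 1*27) + 13) - (11154 - 1*173475) = -19*((-20 - 27) + 13) - (11154 - 173475) = -19*(-47 + 13) - 1*(-162321) = -19*(-34) + 162321 = 646 + 162321 = 162967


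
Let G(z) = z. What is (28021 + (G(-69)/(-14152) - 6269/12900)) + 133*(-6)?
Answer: 1242441207403/45640200 ≈ 27223.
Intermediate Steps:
(28021 + (G(-69)/(-14152) - 6269/12900)) + 133*(-6) = (28021 + (-69/(-14152) - 6269/12900)) + 133*(-6) = (28021 + (-69*(-1/14152) - 6269*1/12900)) - 798 = (28021 + (69/14152 - 6269/12900)) - 798 = (28021 - 21957197/45640200) - 798 = 1278862087003/45640200 - 798 = 1242441207403/45640200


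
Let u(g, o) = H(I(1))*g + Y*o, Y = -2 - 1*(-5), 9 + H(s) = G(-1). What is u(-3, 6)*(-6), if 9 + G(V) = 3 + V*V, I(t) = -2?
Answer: -360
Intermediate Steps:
G(V) = -6 + V² (G(V) = -9 + (3 + V*V) = -9 + (3 + V²) = -6 + V²)
H(s) = -14 (H(s) = -9 + (-6 + (-1)²) = -9 + (-6 + 1) = -9 - 5 = -14)
Y = 3 (Y = -2 + 5 = 3)
u(g, o) = -14*g + 3*o
u(-3, 6)*(-6) = (-14*(-3) + 3*6)*(-6) = (42 + 18)*(-6) = 60*(-6) = -360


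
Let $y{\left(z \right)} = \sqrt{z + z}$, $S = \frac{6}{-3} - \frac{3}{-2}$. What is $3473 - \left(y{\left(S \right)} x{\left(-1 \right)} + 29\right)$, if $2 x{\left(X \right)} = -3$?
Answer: $3444 + \frac{3 i}{2} \approx 3444.0 + 1.5 i$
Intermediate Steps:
$S = - \frac{1}{2}$ ($S = 6 \left(- \frac{1}{3}\right) - - \frac{3}{2} = -2 + \frac{3}{2} = - \frac{1}{2} \approx -0.5$)
$x{\left(X \right)} = - \frac{3}{2}$ ($x{\left(X \right)} = \frac{1}{2} \left(-3\right) = - \frac{3}{2}$)
$y{\left(z \right)} = \sqrt{2} \sqrt{z}$ ($y{\left(z \right)} = \sqrt{2 z} = \sqrt{2} \sqrt{z}$)
$3473 - \left(y{\left(S \right)} x{\left(-1 \right)} + 29\right) = 3473 - \left(\sqrt{2} \sqrt{- \frac{1}{2}} \left(- \frac{3}{2}\right) + 29\right) = 3473 - \left(\sqrt{2} \frac{i \sqrt{2}}{2} \left(- \frac{3}{2}\right) + 29\right) = 3473 - \left(i \left(- \frac{3}{2}\right) + 29\right) = 3473 - \left(- \frac{3 i}{2} + 29\right) = 3473 - \left(29 - \frac{3 i}{2}\right) = 3444 + \frac{3 i}{2}$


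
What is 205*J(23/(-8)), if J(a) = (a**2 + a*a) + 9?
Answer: 167485/32 ≈ 5233.9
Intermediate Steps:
J(a) = 9 + 2*a**2 (J(a) = (a**2 + a**2) + 9 = 2*a**2 + 9 = 9 + 2*a**2)
205*J(23/(-8)) = 205*(9 + 2*(23/(-8))**2) = 205*(9 + 2*(23*(-1/8))**2) = 205*(9 + 2*(-23/8)**2) = 205*(9 + 2*(529/64)) = 205*(9 + 529/32) = 205*(817/32) = 167485/32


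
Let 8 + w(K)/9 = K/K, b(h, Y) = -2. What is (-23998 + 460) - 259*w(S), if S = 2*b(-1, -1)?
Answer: -7221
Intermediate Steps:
S = -4 (S = 2*(-2) = -4)
w(K) = -63 (w(K) = -72 + 9*(K/K) = -72 + 9*1 = -72 + 9 = -63)
(-23998 + 460) - 259*w(S) = (-23998 + 460) - 259*(-63) = -23538 + 16317 = -7221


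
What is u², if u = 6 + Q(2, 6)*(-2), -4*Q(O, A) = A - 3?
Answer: 225/4 ≈ 56.250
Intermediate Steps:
Q(O, A) = ¾ - A/4 (Q(O, A) = -(A - 3)/4 = -(-3 + A)/4 = ¾ - A/4)
u = 15/2 (u = 6 + (¾ - ¼*6)*(-2) = 6 + (¾ - 3/2)*(-2) = 6 - ¾*(-2) = 6 + 3/2 = 15/2 ≈ 7.5000)
u² = (15/2)² = 225/4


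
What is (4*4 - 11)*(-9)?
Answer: -45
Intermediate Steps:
(4*4 - 11)*(-9) = (16 - 11)*(-9) = 5*(-9) = -45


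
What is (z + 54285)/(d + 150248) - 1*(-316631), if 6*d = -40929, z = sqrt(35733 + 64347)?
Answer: 12975237259/40979 + 24*sqrt(695)/286853 ≈ 3.1663e+5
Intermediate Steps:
z = 12*sqrt(695) (z = sqrt(100080) = 12*sqrt(695) ≈ 316.35)
d = -13643/2 (d = (1/6)*(-40929) = -13643/2 ≈ -6821.5)
(z + 54285)/(d + 150248) - 1*(-316631) = (12*sqrt(695) + 54285)/(-13643/2 + 150248) - 1*(-316631) = (54285 + 12*sqrt(695))/(286853/2) + 316631 = (54285 + 12*sqrt(695))*(2/286853) + 316631 = (15510/40979 + 24*sqrt(695)/286853) + 316631 = 12975237259/40979 + 24*sqrt(695)/286853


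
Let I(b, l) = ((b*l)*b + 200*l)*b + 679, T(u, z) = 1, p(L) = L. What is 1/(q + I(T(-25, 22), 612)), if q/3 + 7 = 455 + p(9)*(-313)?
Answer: 1/116584 ≈ 8.5775e-6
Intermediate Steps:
I(b, l) = 679 + b*(200*l + l*b²) (I(b, l) = (l*b² + 200*l)*b + 679 = (200*l + l*b²)*b + 679 = b*(200*l + l*b²) + 679 = 679 + b*(200*l + l*b²))
q = -7107 (q = -21 + 3*(455 + 9*(-313)) = -21 + 3*(455 - 2817) = -21 + 3*(-2362) = -21 - 7086 = -7107)
1/(q + I(T(-25, 22), 612)) = 1/(-7107 + (679 + 612*1³ + 200*1*612)) = 1/(-7107 + (679 + 612*1 + 122400)) = 1/(-7107 + (679 + 612 + 122400)) = 1/(-7107 + 123691) = 1/116584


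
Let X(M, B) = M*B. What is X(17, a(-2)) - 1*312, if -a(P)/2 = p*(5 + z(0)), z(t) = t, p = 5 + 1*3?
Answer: -1672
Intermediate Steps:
p = 8 (p = 5 + 3 = 8)
a(P) = -80 (a(P) = -16*(5 + 0) = -16*5 = -2*40 = -80)
X(M, B) = B*M
X(17, a(-2)) - 1*312 = -80*17 - 1*312 = -1360 - 312 = -1672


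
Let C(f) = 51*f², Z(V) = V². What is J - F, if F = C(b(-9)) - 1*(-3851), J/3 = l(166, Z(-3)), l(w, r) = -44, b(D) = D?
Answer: -8114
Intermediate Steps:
J = -132 (J = 3*(-44) = -132)
F = 7982 (F = 51*(-9)² - 1*(-3851) = 51*81 + 3851 = 4131 + 3851 = 7982)
J - F = -132 - 1*7982 = -132 - 7982 = -8114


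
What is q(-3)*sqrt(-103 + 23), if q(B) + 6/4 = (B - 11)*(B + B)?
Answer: 330*I*sqrt(5) ≈ 737.9*I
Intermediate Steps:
q(B) = -3/2 + 2*B*(-11 + B) (q(B) = -3/2 + (B - 11)*(B + B) = -3/2 + (-11 + B)*(2*B) = -3/2 + 2*B*(-11 + B))
q(-3)*sqrt(-103 + 23) = (-3/2 - 22*(-3) + 2*(-3)**2)*sqrt(-103 + 23) = (-3/2 + 66 + 2*9)*sqrt(-80) = (-3/2 + 66 + 18)*(4*I*sqrt(5)) = 165*(4*I*sqrt(5))/2 = 330*I*sqrt(5)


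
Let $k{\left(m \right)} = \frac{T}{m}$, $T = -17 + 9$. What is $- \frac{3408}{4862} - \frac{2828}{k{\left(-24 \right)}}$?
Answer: $- \frac{20626308}{2431} \approx -8484.7$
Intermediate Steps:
$T = -8$
$k{\left(m \right)} = - \frac{8}{m}$
$- \frac{3408}{4862} - \frac{2828}{k{\left(-24 \right)}} = - \frac{3408}{4862} - \frac{2828}{\left(-8\right) \frac{1}{-24}} = \left(-3408\right) \frac{1}{4862} - \frac{2828}{\left(-8\right) \left(- \frac{1}{24}\right)} = - \frac{1704}{2431} - 2828 \frac{1}{\frac{1}{3}} = - \frac{1704}{2431} - 8484 = - \frac{20626308}{2431}$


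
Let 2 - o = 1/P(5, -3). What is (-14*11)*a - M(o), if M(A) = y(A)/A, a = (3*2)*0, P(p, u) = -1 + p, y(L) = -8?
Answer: 32/7 ≈ 4.5714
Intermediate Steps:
a = 0 (a = 6*0 = 0)
o = 7/4 (o = 2 - 1/(-1 + 5) = 2 - 1/4 = 2 - 1*¼ = 2 - ¼ = 7/4 ≈ 1.7500)
M(A) = -8/A
(-14*11)*a - M(o) = -14*11*0 - (-8)/7/4 = -154*0 - (-8)*4/7 = 0 - 1*(-32/7) = 0 + 32/7 = 32/7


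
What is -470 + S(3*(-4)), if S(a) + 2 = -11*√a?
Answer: -472 - 22*I*√3 ≈ -472.0 - 38.105*I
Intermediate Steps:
S(a) = -2 - 11*√a
-470 + S(3*(-4)) = -470 + (-2 - 11*2*I*√3) = -470 + (-2 - 22*I*√3) = -472 - 22*I*√3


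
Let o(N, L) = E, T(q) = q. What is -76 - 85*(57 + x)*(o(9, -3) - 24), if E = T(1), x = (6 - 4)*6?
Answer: 134819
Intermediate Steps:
x = 12 (x = 2*6 = 12)
E = 1
o(N, L) = 1
-76 - 85*(57 + x)*(o(9, -3) - 24) = -76 - 85*(57 + 12)*(1 - 24) = -76 - 5865*(-23) = -76 - 85*(-1587) = -76 + 134895 = 134819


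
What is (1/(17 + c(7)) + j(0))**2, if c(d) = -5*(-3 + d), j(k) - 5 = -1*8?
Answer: 100/9 ≈ 11.111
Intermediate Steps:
j(k) = -3 (j(k) = 5 - 1*8 = 5 - 8 = -3)
c(d) = 15 - 5*d
(1/(17 + c(7)) + j(0))**2 = (1/(17 + (15 - 5*7)) - 3)**2 = (1/(17 + (15 - 35)) - 3)**2 = (1/(17 - 20) - 3)**2 = (1/(-3) - 3)**2 = (-1/3 - 3)**2 = (-10/3)**2 = 100/9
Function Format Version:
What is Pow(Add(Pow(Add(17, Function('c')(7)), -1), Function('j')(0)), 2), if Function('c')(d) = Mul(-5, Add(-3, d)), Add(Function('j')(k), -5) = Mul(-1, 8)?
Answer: Rational(100, 9) ≈ 11.111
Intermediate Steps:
Function('j')(k) = -3 (Function('j')(k) = Add(5, Mul(-1, 8)) = Add(5, -8) = -3)
Function('c')(d) = Add(15, Mul(-5, d))
Pow(Add(Pow(Add(17, Function('c')(7)), -1), Function('j')(0)), 2) = Pow(Add(Pow(Add(17, Add(15, Mul(-5, 7))), -1), -3), 2) = Pow(Add(Pow(Add(17, Add(15, -35)), -1), -3), 2) = Pow(Add(Pow(Add(17, -20), -1), -3), 2) = Pow(Add(Pow(-3, -1), -3), 2) = Pow(Add(Rational(-1, 3), -3), 2) = Pow(Rational(-10, 3), 2) = Rational(100, 9)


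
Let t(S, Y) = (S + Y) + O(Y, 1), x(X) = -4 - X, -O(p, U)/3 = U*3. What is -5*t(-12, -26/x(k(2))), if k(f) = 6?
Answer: 92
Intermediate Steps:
O(p, U) = -9*U (O(p, U) = -3*U*3 = -9*U)
t(S, Y) = -9 + S + Y (t(S, Y) = (S + Y) - 9*1 = (S + Y) - 9 = -9 + S + Y)
-5*t(-12, -26/x(k(2))) = -5*(-9 - 12 - 26/(-4 - 1*6)) = -5*(-9 - 12 - 26/(-4 - 6)) = -5*(-9 - 12 - 26/(-10)) = -5*(-9 - 12 - 26*(-⅒)) = -5*(-9 - 12 + 13/5) = -5*(-92/5) = 92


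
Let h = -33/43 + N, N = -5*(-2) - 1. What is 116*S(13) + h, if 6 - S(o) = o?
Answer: -34562/43 ≈ -803.77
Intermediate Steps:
S(o) = 6 - o
N = 9 (N = 10 - 1 = 9)
h = 354/43 (h = -33/43 + 9 = 354/43 ≈ 8.2326)
116*S(13) + h = 116*(6 - 1*13) + 354/43 = 116*(6 - 13) + 354/43 = 116*(-7) + 354/43 = -812 + 354/43 = -34562/43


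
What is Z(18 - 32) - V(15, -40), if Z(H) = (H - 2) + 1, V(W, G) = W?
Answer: -30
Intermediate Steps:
Z(H) = -1 + H (Z(H) = (-2 + H) + 1 = -1 + H)
Z(18 - 32) - V(15, -40) = (-1 + (18 - 32)) - 1*15 = (-1 - 14) - 15 = -15 - 15 = -30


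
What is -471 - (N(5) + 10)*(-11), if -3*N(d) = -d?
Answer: -1028/3 ≈ -342.67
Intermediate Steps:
N(d) = d/3 (N(d) = -(-1)*d/3 = d/3)
-471 - (N(5) + 10)*(-11) = -471 - ((⅓)*5 + 10)*(-11) = -471 - (5/3 + 10)*(-11) = -471 - 35*(-11)/3 = -471 - 1*(-385/3) = -471 + 385/3 = -1028/3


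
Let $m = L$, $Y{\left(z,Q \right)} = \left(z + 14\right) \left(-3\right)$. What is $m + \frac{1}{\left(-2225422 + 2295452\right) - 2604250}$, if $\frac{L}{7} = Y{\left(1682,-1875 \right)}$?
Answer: $- \frac{90258779521}{2534220} \approx -35616.0$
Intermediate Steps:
$Y{\left(z,Q \right)} = -42 - 3 z$ ($Y{\left(z,Q \right)} = \left(14 + z\right) \left(-3\right) = -42 - 3 z$)
$L = -35616$ ($L = 7 \left(-42 - 5046\right) = 7 \left(-5088\right) = -35616$)
$m = -35616$
$m + \frac{1}{\left(-2225422 + 2295452\right) - 2604250} = -35616 + \frac{1}{\left(-2225422 + 2295452\right) - 2604250} = -35616 + \frac{1}{70030 - 2604250} = -35616 + \frac{1}{-2534220} = -35616 - \frac{1}{2534220} = - \frac{90258779521}{2534220}$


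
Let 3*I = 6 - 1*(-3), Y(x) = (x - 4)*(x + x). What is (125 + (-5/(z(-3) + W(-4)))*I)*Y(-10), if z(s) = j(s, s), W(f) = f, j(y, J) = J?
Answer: 35600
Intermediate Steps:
z(s) = s
Y(x) = 2*x*(-4 + x) (Y(x) = (-4 + x)*(2*x) = 2*x*(-4 + x))
I = 3 (I = (6 - 1*(-3))/3 = (6 + 3)/3 = (⅓)*9 = 3)
(125 + (-5/(z(-3) + W(-4)))*I)*Y(-10) = (125 - 5/(-3 - 4)*3)*(2*(-10)*(-4 - 10)) = (125 - 5/(-7)*3)*(2*(-10)*(-14)) = (125 - 5*(-⅐)*3)*280 = (125 + (5/7)*3)*280 = (125 + 15/7)*280 = (890/7)*280 = 35600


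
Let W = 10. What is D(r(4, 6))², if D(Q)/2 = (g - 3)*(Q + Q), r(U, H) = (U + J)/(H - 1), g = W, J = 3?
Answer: 38416/25 ≈ 1536.6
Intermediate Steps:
g = 10
r(U, H) = (3 + U)/(-1 + H) (r(U, H) = (U + 3)/(H - 1) = (3 + U)/(-1 + H))
D(Q) = 28*Q (D(Q) = 2*((10 - 3)*(Q + Q)) = 2*(7*(2*Q)) = 2*(14*Q) = 28*Q)
D(r(4, 6))² = (28*((3 + 4)/(-1 + 6)))² = (28*(7/5))² = (196/5)² = 38416/25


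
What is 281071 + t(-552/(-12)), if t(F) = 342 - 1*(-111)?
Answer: 281524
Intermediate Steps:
t(F) = 453 (t(F) = 342 + 111 = 453)
281071 + t(-552/(-12)) = 281071 + 453 = 281524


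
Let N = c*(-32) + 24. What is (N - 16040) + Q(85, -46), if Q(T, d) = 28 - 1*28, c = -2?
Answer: -15952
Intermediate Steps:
Q(T, d) = 0 (Q(T, d) = 28 - 28 = 0)
N = 88 (N = -2*(-32) + 24 = 64 + 24 = 88)
(N - 16040) + Q(85, -46) = (88 - 16040) + 0 = -15952 + 0 = -15952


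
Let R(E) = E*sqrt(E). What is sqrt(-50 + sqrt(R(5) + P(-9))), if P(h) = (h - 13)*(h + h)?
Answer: sqrt(-50 + sqrt(396 + 5*sqrt(5))) ≈ 5.4609*I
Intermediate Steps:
P(h) = 2*h*(-13 + h) (P(h) = (-13 + h)*(2*h) = 2*h*(-13 + h))
R(E) = E**(3/2)
sqrt(-50 + sqrt(R(5) + P(-9))) = sqrt(-50 + sqrt(5**(3/2) + 2*(-9)*(-13 - 9))) = sqrt(-50 + sqrt(5*sqrt(5) + 2*(-9)*(-22))) = sqrt(-50 + sqrt(5*sqrt(5) + 396)) = sqrt(-50 + sqrt(396 + 5*sqrt(5)))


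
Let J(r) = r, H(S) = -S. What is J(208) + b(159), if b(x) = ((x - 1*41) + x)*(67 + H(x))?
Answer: -25276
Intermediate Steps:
b(x) = (-41 + 2*x)*(67 - x) (b(x) = ((x - 1*41) + x)*(67 - x) = ((x - 41) + x)*(67 - x) = ((-41 + x) + x)*(67 - x) = (-41 + 2*x)*(67 - x))
J(208) + b(159) = 208 + (-2747 - 2*159² + 175*159) = 208 + (-2747 - 2*25281 + 27825) = 208 + (-2747 - 50562 + 27825) = 208 - 25484 = -25276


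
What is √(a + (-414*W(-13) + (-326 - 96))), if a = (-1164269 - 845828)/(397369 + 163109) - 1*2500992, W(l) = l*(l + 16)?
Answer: I*√780712252335600078/560478 ≈ 1576.5*I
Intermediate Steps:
W(l) = l*(16 + l)
a = -1401753004273/560478 (a = -2010097/560478 - 2500992 = -1401753004273/560478 ≈ -2.5010e+6)
√(a + (-414*W(-13) + (-326 - 96))) = √(-1401753004273/560478 + (-(-5382)*(16 - 13) + (-326 - 96))) = √(-1401753004273/560478 + (-(-5382)*3 - 422)) = √(-1401753004273/560478 + (-414*(-39) - 422)) = √(-1401753004273/560478 + (16146 - 422)) = √(-1401753004273/560478 + 15724) = √(-1392940048201/560478) = I*√780712252335600078/560478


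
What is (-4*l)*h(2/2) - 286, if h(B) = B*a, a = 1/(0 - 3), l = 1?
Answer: -854/3 ≈ -284.67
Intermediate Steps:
a = -1/3 (a = 1/(-3) = -1/3 ≈ -0.33333)
h(B) = -B/3 (h(B) = B*(-1/3) = -B/3)
(-4*l)*h(2/2) - 286 = (-4*1)*(-2/(3*2)) - 286 = -(-4)*2*(1/2)/3 - 286 = -(-4)/3 - 286 = -4*(-1/3) - 286 = 4/3 - 286 = -854/3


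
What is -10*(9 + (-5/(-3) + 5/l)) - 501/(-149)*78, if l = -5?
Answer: 74024/447 ≈ 165.60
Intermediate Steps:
-10*(9 + (-5/(-3) + 5/l)) - 501/(-149)*78 = -10*(9 + (-5/(-3) + 5/(-5))) - 501/(-149)*78 = -10*(9 + (-5*(-⅓) + 5*(-⅕))) - 501*(-1/149)*78 = -10*(9 + (5/3 - 1)) + (501/149)*78 = -10*(9 + ⅔) + 39078/149 = -10*29/3 + 39078/149 = -290/3 + 39078/149 = 74024/447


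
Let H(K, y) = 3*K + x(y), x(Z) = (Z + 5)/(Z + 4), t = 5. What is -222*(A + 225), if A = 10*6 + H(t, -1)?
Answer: -66896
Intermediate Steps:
x(Z) = (5 + Z)/(4 + Z)
H(K, y) = 3*K + (5 + y)/(4 + y)
A = 229/3 (A = 10*6 + (5 - 1 + 3*5*(4 - 1))/(4 - 1) = 60 + (5 - 1 + 3*5*3)/3 = 60 + (5 - 1 + 45)/3 = 60 + (⅓)*49 = 60 + 49/3 = 229/3 ≈ 76.333)
-222*(A + 225) = -222*(229/3 + 225) = -222*904/3 = -66896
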